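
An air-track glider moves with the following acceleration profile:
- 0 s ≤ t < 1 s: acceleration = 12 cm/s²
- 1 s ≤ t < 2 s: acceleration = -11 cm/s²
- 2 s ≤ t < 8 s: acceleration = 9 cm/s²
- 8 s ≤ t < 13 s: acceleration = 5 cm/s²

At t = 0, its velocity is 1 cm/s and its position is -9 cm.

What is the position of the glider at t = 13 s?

On each constant-a segment, Δv = aΔt and Δx = v₀Δt + ½aΔt²; chain segment to segment.
0–1 s: v starts 1 cm/s; Δx = 1·1 + ½·12·1² = 7 cm; v ends 13 cm/s.
1–2 s: v starts 13 cm/s; Δx = 13·1 + ½·-11·1² = 7.5 cm; v ends 2 cm/s.
2–8 s: v starts 2 cm/s; Δx = 2·6 + ½·9·6² = 174 cm; v ends 56 cm/s.
8–13 s: v starts 56 cm/s; Δx = 56·5 + ½·5·5² = 342.5 cm; v ends 81 cm/s.
x(13) = -9 + Σ Δx = 522 cm.

522 cm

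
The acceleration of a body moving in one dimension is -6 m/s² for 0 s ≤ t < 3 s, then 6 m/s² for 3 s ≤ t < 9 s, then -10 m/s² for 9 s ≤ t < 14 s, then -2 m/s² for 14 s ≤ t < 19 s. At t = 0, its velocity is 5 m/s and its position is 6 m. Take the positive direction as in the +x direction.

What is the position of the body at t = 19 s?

On each constant-a segment, Δv = aΔt and Δx = v₀Δt + ½aΔt²; chain segment to segment.
0–3 s: v starts 5 m/s; Δx = 5·3 + ½·-6·3² = -12 m; v ends -13 m/s.
3–9 s: v starts -13 m/s; Δx = -13·6 + ½·6·6² = 30 m; v ends 23 m/s.
9–14 s: v starts 23 m/s; Δx = 23·5 + ½·-10·5² = -10 m; v ends -27 m/s.
14–19 s: v starts -27 m/s; Δx = -27·5 + ½·-2·5² = -160 m; v ends -37 m/s.
x(19) = 6 + Σ Δx = -146 m.

-146 m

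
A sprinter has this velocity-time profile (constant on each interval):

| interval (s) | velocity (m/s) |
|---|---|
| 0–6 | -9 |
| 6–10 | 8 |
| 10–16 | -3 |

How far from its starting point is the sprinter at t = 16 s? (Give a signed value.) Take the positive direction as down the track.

-40 m

Net displacement equals the area under the velocity-time graph (areas below the axis count negative).
0–6 s: -9 × 6 = -54 m
6–10 s: 8 × 4 = 32 m
10–16 s: -3 × 6 = -18 m
Net displacement = -40 m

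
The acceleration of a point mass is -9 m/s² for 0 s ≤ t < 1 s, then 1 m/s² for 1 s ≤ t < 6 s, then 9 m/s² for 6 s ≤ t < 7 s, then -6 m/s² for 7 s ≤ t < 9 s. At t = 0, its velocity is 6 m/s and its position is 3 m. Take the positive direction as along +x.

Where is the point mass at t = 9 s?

18.5 m

On each constant-a segment, Δv = aΔt and Δx = v₀Δt + ½aΔt²; chain segment to segment.
0–1 s: v starts 6 m/s; Δx = 6·1 + ½·-9·1² = 1.5 m; v ends -3 m/s.
1–6 s: v starts -3 m/s; Δx = -3·5 + ½·1·5² = -2.5 m; v ends 2 m/s.
6–7 s: v starts 2 m/s; Δx = 2·1 + ½·9·1² = 6.5 m; v ends 11 m/s.
7–9 s: v starts 11 m/s; Δx = 11·2 + ½·-6·2² = 10 m; v ends -1 m/s.
x(9) = 3 + Σ Δx = 18.5 m.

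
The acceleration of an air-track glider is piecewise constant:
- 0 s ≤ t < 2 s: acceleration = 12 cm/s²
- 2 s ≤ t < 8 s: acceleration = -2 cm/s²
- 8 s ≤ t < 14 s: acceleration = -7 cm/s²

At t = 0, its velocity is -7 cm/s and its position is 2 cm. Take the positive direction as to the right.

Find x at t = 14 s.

-18 cm

On each constant-a segment, Δv = aΔt and Δx = v₀Δt + ½aΔt²; chain segment to segment.
0–2 s: v starts -7 cm/s; Δx = -7·2 + ½·12·2² = 10 cm; v ends 17 cm/s.
2–8 s: v starts 17 cm/s; Δx = 17·6 + ½·-2·6² = 66 cm; v ends 5 cm/s.
8–14 s: v starts 5 cm/s; Δx = 5·6 + ½·-7·6² = -96 cm; v ends -37 cm/s.
x(14) = 2 + Σ Δx = -18 cm.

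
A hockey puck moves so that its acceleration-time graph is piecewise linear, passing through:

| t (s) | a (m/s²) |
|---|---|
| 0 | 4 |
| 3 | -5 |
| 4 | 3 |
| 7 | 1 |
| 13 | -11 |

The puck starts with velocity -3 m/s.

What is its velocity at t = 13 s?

-29.5 m/s

Δv equals the area under the a-t graph; then v = v₀ + Δv.
0–3 s: ½(4 + -5)(3) = -1.5 m/s
3–4 s: ½(-5 + 3)(1) = -1 m/s
4–7 s: ½(3 + 1)(3) = 6 m/s
7–13 s: ½(1 + -11)(6) = -30 m/s
Δv = -26.5 m/s, so v(13) = -3 + (-26.5) = -29.5 m/s.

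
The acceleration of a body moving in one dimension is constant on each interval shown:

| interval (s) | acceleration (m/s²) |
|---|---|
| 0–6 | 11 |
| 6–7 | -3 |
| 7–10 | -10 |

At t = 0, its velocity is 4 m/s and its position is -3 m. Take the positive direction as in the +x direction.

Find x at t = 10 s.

On each constant-a segment, Δv = aΔt and Δx = v₀Δt + ½aΔt²; chain segment to segment.
0–6 s: v starts 4 m/s; Δx = 4·6 + ½·11·6² = 222 m; v ends 70 m/s.
6–7 s: v starts 70 m/s; Δx = 70·1 + ½·-3·1² = 68.5 m; v ends 67 m/s.
7–10 s: v starts 67 m/s; Δx = 67·3 + ½·-10·3² = 156 m; v ends 37 m/s.
x(10) = -3 + Σ Δx = 443.5 m.

443.5 m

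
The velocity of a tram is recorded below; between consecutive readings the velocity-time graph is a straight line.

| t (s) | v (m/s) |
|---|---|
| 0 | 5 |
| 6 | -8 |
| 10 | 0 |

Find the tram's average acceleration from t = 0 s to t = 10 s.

-0.5 m/s²

Average acceleration = Δv/Δt = (0 − 5)/(10 − 0) = -0.5 m/s².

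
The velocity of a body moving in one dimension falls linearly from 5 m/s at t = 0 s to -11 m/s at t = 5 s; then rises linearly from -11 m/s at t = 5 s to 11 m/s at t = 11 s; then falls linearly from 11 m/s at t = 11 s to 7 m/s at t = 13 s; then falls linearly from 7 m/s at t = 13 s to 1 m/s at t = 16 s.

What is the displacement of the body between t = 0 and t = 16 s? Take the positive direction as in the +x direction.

15 m

Displacement is the signed area under the v-t curve.
0–5 s: ½(5 + -11)(5) = -15 m
5–11 s: ½(-11 + 11)(6) = 0 m
11–13 s: ½(11 + 7)(2) = 18 m
13–16 s: ½(7 + 1)(3) = 12 m
Net displacement = 15 m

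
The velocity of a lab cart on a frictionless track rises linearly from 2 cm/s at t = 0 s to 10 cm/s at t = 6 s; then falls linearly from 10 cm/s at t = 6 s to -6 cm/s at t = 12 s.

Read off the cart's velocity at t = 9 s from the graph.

2 cm/s

On 6–12 s the graph is linear from 10 to -6 cm/s: v(9) = 10 + (-6 − 10)·(9 − 6)/(12 − 6) = 2 cm/s.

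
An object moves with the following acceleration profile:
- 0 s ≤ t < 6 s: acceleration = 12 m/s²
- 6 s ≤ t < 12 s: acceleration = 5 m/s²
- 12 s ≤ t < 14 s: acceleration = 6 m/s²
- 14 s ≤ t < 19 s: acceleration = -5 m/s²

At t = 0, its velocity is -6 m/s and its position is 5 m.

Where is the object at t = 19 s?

On each constant-a segment, Δv = aΔt and Δx = v₀Δt + ½aΔt²; chain segment to segment.
0–6 s: v starts -6 m/s; Δx = -6·6 + ½·12·6² = 180 m; v ends 66 m/s.
6–12 s: v starts 66 m/s; Δx = 66·6 + ½·5·6² = 486 m; v ends 96 m/s.
12–14 s: v starts 96 m/s; Δx = 96·2 + ½·6·2² = 204 m; v ends 108 m/s.
14–19 s: v starts 108 m/s; Δx = 108·5 + ½·-5·5² = 477.5 m; v ends 83 m/s.
x(19) = 5 + Σ Δx = 1352.5 m.

1352.5 m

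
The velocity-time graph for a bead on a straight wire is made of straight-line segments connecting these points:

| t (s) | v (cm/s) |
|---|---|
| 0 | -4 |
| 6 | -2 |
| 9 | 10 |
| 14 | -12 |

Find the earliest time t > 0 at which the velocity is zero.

t = 6.5 s

v changes sign on 6–9 s (from -2 to 10); the graph is linear there, so v = 0 at t = 6 + (2)·(9 − 6)/(10 − -2) = 6.5 s.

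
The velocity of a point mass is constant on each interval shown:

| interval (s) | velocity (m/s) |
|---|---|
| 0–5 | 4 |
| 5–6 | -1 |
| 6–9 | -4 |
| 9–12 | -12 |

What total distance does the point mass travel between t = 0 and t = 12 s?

Total distance travelled is ∫|v| dt — sum the magnitudes of each area piece.
0–5 s: |4| × 5 = 20 m
5–6 s: |-1| × 1 = 1 m
6–9 s: |-4| × 3 = 12 m
9–12 s: |-12| × 3 = 36 m
Total distance = 69 m

69 m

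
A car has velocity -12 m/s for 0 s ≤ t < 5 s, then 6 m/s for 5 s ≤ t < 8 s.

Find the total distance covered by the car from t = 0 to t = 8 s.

Distance (not displacement) is the total path length: add the absolute areas under v-t.
0–5 s: |-12| × 5 = 60 m
5–8 s: |6| × 3 = 18 m
Total distance = 78 m

78 m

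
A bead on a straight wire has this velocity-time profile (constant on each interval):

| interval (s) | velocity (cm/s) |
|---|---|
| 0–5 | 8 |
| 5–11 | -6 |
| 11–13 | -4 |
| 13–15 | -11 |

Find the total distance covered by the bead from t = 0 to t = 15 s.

Total distance travelled is ∫|v| dt — sum the magnitudes of each area piece.
0–5 s: |8| × 5 = 40 cm
5–11 s: |-6| × 6 = 36 cm
11–13 s: |-4| × 2 = 8 cm
13–15 s: |-11| × 2 = 22 cm
Total distance = 106 cm

106 cm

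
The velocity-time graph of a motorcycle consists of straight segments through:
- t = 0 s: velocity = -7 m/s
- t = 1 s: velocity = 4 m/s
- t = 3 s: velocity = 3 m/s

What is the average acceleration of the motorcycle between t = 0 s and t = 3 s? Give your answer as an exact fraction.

10/3 m/s²

Average acceleration = Δv/Δt = (3 − -7)/(3 − 0) = 10/3 m/s².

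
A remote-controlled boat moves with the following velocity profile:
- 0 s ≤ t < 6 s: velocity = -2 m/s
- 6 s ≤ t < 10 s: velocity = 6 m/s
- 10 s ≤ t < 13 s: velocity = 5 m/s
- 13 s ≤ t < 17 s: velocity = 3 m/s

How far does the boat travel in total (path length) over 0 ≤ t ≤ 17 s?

Total distance travelled is ∫|v| dt — sum the magnitudes of each area piece.
0–6 s: |-2| × 6 = 12 m
6–10 s: |6| × 4 = 24 m
10–13 s: |5| × 3 = 15 m
13–17 s: |3| × 4 = 12 m
Total distance = 63 m

63 m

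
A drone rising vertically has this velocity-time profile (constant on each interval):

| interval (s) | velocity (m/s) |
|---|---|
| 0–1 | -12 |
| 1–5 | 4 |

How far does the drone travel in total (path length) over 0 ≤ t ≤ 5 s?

Total distance travelled is ∫|v| dt — sum the magnitudes of each area piece.
0–1 s: |-12| × 1 = 12 m
1–5 s: |4| × 4 = 16 m
Total distance = 28 m

28 m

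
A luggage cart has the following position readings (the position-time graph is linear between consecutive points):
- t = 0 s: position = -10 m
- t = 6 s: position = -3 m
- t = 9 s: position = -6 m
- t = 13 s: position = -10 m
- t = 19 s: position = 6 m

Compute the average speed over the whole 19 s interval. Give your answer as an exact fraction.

Average speed = (total path length)/(elapsed time); on a piecewise-linear x-t graph the path length is Σ|Δx|.
0–6 s: |Δx| = |-3 − -10| = 7 m
6–9 s: |Δx| = |-6 − -3| = 3 m
9–13 s: |Δx| = |-10 − -6| = 4 m
13–19 s: |Δx| = |6 − -10| = 16 m
Total path = 30 m; average speed = 30/19 = 30/19 m/s.

30/19 m/s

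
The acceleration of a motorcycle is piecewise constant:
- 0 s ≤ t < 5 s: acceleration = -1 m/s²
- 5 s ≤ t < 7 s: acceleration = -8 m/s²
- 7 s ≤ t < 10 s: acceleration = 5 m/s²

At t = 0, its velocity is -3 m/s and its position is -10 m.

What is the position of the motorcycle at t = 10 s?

On each constant-a segment, Δv = aΔt and Δx = v₀Δt + ½aΔt²; chain segment to segment.
0–5 s: v starts -3 m/s; Δx = -3·5 + ½·-1·5² = -27.5 m; v ends -8 m/s.
5–7 s: v starts -8 m/s; Δx = -8·2 + ½·-8·2² = -32 m; v ends -24 m/s.
7–10 s: v starts -24 m/s; Δx = -24·3 + ½·5·3² = -49.5 m; v ends -9 m/s.
x(10) = -10 + Σ Δx = -119 m.

-119 m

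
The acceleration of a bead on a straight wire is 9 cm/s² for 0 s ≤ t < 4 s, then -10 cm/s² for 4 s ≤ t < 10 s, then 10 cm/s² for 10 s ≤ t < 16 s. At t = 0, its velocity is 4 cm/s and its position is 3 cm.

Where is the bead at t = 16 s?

On each constant-a segment, Δv = aΔt and Δx = v₀Δt + ½aΔt²; chain segment to segment.
0–4 s: v starts 4 cm/s; Δx = 4·4 + ½·9·4² = 88 cm; v ends 40 cm/s.
4–10 s: v starts 40 cm/s; Δx = 40·6 + ½·-10·6² = 60 cm; v ends -20 cm/s.
10–16 s: v starts -20 cm/s; Δx = -20·6 + ½·10·6² = 60 cm; v ends 40 cm/s.
x(16) = 3 + Σ Δx = 211 cm.

211 cm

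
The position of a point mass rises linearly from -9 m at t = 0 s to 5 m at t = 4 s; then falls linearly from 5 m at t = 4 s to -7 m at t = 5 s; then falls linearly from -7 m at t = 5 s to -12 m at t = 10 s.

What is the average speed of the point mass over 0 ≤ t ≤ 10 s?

Average speed = (total path length)/(elapsed time); on a piecewise-linear x-t graph the path length is Σ|Δx|.
0–4 s: |Δx| = |5 − -9| = 14 m
4–5 s: |Δx| = |-7 − 5| = 12 m
5–10 s: |Δx| = |-12 − -7| = 5 m
Total path = 31 m; average speed = 31/10 = 3.1 m/s.

3.1 m/s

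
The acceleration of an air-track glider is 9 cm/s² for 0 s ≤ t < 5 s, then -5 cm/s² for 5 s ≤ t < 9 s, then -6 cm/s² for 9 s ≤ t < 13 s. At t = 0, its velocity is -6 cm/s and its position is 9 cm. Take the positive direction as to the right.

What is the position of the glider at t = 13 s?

235.5 cm

On each constant-a segment, Δv = aΔt and Δx = v₀Δt + ½aΔt²; chain segment to segment.
0–5 s: v starts -6 cm/s; Δx = -6·5 + ½·9·5² = 82.5 cm; v ends 39 cm/s.
5–9 s: v starts 39 cm/s; Δx = 39·4 + ½·-5·4² = 116 cm; v ends 19 cm/s.
9–13 s: v starts 19 cm/s; Δx = 19·4 + ½·-6·4² = 28 cm; v ends -5 cm/s.
x(13) = 9 + Σ Δx = 235.5 cm.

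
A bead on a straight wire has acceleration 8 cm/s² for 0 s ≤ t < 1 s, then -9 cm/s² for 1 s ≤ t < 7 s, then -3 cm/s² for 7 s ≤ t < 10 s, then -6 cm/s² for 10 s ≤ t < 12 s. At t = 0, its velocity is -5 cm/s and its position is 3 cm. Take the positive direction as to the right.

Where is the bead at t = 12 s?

On each constant-a segment, Δv = aΔt and Δx = v₀Δt + ½aΔt²; chain segment to segment.
0–1 s: v starts -5 cm/s; Δx = -5·1 + ½·8·1² = -1 cm; v ends 3 cm/s.
1–7 s: v starts 3 cm/s; Δx = 3·6 + ½·-9·6² = -144 cm; v ends -51 cm/s.
7–10 s: v starts -51 cm/s; Δx = -51·3 + ½·-3·3² = -166.5 cm; v ends -60 cm/s.
10–12 s: v starts -60 cm/s; Δx = -60·2 + ½·-6·2² = -132 cm; v ends -72 cm/s.
x(12) = 3 + Σ Δx = -440.5 cm.

-440.5 cm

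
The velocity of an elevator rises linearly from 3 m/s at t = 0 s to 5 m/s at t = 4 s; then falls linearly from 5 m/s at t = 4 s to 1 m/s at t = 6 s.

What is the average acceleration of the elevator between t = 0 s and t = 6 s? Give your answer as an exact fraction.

Average acceleration = Δv/Δt = (1 − 3)/(6 − 0) = -1/3 m/s².

-1/3 m/s²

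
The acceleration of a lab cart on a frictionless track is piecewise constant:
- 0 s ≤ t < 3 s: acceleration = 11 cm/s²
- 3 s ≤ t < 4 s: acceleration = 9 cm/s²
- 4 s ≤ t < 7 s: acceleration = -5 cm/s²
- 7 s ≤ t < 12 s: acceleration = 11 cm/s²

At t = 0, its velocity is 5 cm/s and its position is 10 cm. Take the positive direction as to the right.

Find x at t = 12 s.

On each constant-a segment, Δv = aΔt and Δx = v₀Δt + ½aΔt²; chain segment to segment.
0–3 s: v starts 5 cm/s; Δx = 5·3 + ½·11·3² = 64.5 cm; v ends 38 cm/s.
3–4 s: v starts 38 cm/s; Δx = 38·1 + ½·9·1² = 42.5 cm; v ends 47 cm/s.
4–7 s: v starts 47 cm/s; Δx = 47·3 + ½·-5·3² = 118.5 cm; v ends 32 cm/s.
7–12 s: v starts 32 cm/s; Δx = 32·5 + ½·11·5² = 297.5 cm; v ends 87 cm/s.
x(12) = 10 + Σ Δx = 533 cm.

533 cm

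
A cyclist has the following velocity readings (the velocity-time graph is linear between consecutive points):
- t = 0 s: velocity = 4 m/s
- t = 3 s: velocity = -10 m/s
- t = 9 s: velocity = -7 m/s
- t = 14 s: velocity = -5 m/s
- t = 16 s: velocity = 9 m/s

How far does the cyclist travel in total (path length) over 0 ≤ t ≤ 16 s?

101 m

Total distance travelled is ∫|v| dt — sum the magnitudes of each area piece.
0–3 s: v = 0 at t = 6/7 s; triangle areas 12/7 + 75/7 = 87/7 m
3–9 s: |½(-10 + -7)(6)| = 51 m
9–14 s: |½(-7 + -5)(5)| = 30 m
14–16 s: v = 0 at t = 103/7 s; triangle areas 25/14 + 81/14 = 53/7 m
Total distance = 101 m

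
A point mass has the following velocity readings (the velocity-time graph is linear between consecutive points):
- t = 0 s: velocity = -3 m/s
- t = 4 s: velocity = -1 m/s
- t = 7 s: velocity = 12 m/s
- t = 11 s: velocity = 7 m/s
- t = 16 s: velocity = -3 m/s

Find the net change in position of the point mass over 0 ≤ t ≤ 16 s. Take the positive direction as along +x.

56.5 m

Net displacement equals the area under the velocity-time graph (areas below the axis count negative).
0–4 s: ½(-3 + -1)(4) = -8 m
4–7 s: ½(-1 + 12)(3) = 16.5 m
7–11 s: ½(12 + 7)(4) = 38 m
11–16 s: ½(7 + -3)(5) = 10 m
Net displacement = 56.5 m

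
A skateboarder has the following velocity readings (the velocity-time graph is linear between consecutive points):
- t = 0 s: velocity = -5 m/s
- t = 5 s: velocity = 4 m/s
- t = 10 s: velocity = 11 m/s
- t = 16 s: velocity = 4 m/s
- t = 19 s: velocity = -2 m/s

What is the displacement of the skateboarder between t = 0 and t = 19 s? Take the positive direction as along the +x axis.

83 m

Net displacement equals the area under the velocity-time graph (areas below the axis count negative).
0–5 s: ½(-5 + 4)(5) = -2.5 m
5–10 s: ½(4 + 11)(5) = 37.5 m
10–16 s: ½(11 + 4)(6) = 45 m
16–19 s: ½(4 + -2)(3) = 3 m
Net displacement = 83 m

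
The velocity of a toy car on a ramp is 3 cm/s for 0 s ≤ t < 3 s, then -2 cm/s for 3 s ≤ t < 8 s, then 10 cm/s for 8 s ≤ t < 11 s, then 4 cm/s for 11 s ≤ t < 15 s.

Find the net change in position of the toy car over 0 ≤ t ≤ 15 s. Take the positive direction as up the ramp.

45 cm

Net displacement equals the area under the velocity-time graph (areas below the axis count negative).
0–3 s: 3 × 3 = 9 cm
3–8 s: -2 × 5 = -10 cm
8–11 s: 10 × 3 = 30 cm
11–15 s: 4 × 4 = 16 cm
Net displacement = 45 cm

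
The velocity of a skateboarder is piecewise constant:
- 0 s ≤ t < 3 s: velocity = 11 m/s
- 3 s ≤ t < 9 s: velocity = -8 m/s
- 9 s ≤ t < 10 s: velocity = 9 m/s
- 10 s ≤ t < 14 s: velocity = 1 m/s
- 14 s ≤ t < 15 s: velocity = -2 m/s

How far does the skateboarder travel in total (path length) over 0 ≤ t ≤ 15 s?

Total distance travelled is ∫|v| dt — sum the magnitudes of each area piece.
0–3 s: |11| × 3 = 33 m
3–9 s: |-8| × 6 = 48 m
9–10 s: |9| × 1 = 9 m
10–14 s: |1| × 4 = 4 m
14–15 s: |-2| × 1 = 2 m
Total distance = 96 m

96 m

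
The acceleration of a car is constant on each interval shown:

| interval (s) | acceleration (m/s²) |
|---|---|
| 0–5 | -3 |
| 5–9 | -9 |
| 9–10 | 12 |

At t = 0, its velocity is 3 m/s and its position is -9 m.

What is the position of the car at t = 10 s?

-193.5 m

On each constant-a segment, Δv = aΔt and Δx = v₀Δt + ½aΔt²; chain segment to segment.
0–5 s: v starts 3 m/s; Δx = 3·5 + ½·-3·5² = -22.5 m; v ends -12 m/s.
5–9 s: v starts -12 m/s; Δx = -12·4 + ½·-9·4² = -120 m; v ends -48 m/s.
9–10 s: v starts -48 m/s; Δx = -48·1 + ½·12·1² = -42 m; v ends -36 m/s.
x(10) = -9 + Σ Δx = -193.5 m.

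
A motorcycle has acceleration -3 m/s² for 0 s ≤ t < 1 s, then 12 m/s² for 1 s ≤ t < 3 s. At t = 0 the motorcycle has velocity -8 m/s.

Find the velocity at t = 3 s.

Δv equals the area under the a-t graph; then v = v₀ + Δv.
0–1 s: -3 × 1 = -3 m/s
1–3 s: 12 × 2 = 24 m/s
Δv = 21 m/s, so v(3) = -8 + (21) = 13 m/s.

13 m/s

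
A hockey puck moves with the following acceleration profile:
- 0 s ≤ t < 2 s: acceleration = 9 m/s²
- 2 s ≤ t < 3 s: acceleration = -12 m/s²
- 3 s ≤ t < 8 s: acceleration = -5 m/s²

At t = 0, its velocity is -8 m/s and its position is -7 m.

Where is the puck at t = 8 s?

On each constant-a segment, Δv = aΔt and Δx = v₀Δt + ½aΔt²; chain segment to segment.
0–2 s: v starts -8 m/s; Δx = -8·2 + ½·9·2² = 2 m; v ends 10 m/s.
2–3 s: v starts 10 m/s; Δx = 10·1 + ½·-12·1² = 4 m; v ends -2 m/s.
3–8 s: v starts -2 m/s; Δx = -2·5 + ½·-5·5² = -72.5 m; v ends -27 m/s.
x(8) = -7 + Σ Δx = -73.5 m.

-73.5 m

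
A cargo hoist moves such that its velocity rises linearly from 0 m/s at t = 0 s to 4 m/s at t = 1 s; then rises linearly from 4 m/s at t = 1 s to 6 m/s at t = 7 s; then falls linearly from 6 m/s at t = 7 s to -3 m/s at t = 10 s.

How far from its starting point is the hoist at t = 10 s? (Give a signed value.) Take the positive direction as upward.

36.5 m

Net displacement equals the area under the velocity-time graph (areas below the axis count negative).
0–1 s: ½(0 + 4)(1) = 2 m
1–7 s: ½(4 + 6)(6) = 30 m
7–10 s: ½(6 + -3)(3) = 4.5 m
Net displacement = 36.5 m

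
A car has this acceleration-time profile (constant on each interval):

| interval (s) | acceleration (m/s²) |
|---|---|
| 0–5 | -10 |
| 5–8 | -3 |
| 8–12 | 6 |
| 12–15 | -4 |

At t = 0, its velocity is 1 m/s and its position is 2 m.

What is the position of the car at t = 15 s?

-582.5 m

On each constant-a segment, Δv = aΔt and Δx = v₀Δt + ½aΔt²; chain segment to segment.
0–5 s: v starts 1 m/s; Δx = 1·5 + ½·-10·5² = -120 m; v ends -49 m/s.
5–8 s: v starts -49 m/s; Δx = -49·3 + ½·-3·3² = -160.5 m; v ends -58 m/s.
8–12 s: v starts -58 m/s; Δx = -58·4 + ½·6·4² = -184 m; v ends -34 m/s.
12–15 s: v starts -34 m/s; Δx = -34·3 + ½·-4·3² = -120 m; v ends -46 m/s.
x(15) = 2 + Σ Δx = -582.5 m.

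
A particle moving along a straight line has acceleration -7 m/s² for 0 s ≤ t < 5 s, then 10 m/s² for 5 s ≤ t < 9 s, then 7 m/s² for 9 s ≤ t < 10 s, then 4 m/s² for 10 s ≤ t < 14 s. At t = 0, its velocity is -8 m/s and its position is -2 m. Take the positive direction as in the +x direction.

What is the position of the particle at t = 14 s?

-173 m

On each constant-a segment, Δv = aΔt and Δx = v₀Δt + ½aΔt²; chain segment to segment.
0–5 s: v starts -8 m/s; Δx = -8·5 + ½·-7·5² = -127.5 m; v ends -43 m/s.
5–9 s: v starts -43 m/s; Δx = -43·4 + ½·10·4² = -92 m; v ends -3 m/s.
9–10 s: v starts -3 m/s; Δx = -3·1 + ½·7·1² = 0.5 m; v ends 4 m/s.
10–14 s: v starts 4 m/s; Δx = 4·4 + ½·4·4² = 48 m; v ends 20 m/s.
x(14) = -2 + Σ Δx = -173 m.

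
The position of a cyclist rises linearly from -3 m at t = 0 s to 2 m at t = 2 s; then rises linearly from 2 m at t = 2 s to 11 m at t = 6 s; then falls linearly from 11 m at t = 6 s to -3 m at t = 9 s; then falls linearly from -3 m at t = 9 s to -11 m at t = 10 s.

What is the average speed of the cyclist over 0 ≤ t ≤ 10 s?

Average speed = (total path length)/(elapsed time); on a piecewise-linear x-t graph the path length is Σ|Δx|.
0–2 s: |Δx| = |2 − -3| = 5 m
2–6 s: |Δx| = |11 − 2| = 9 m
6–9 s: |Δx| = |-3 − 11| = 14 m
9–10 s: |Δx| = |-11 − -3| = 8 m
Total path = 36 m; average speed = 36/10 = 3.6 m/s.

3.6 m/s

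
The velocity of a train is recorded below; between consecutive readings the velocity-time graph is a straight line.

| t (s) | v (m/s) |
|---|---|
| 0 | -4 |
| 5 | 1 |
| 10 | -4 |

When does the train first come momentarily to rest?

v changes sign on 0–5 s (from -4 to 1); the graph is linear there, so v = 0 at t = 0 + (4)·(5 − 0)/(1 − -4) = 4 s.

t = 4 s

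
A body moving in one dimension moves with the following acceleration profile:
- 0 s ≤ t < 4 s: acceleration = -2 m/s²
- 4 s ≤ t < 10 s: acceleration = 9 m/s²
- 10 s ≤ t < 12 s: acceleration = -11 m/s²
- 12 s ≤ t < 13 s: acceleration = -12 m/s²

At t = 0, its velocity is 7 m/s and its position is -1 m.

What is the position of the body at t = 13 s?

276 m

On each constant-a segment, Δv = aΔt and Δx = v₀Δt + ½aΔt²; chain segment to segment.
0–4 s: v starts 7 m/s; Δx = 7·4 + ½·-2·4² = 12 m; v ends -1 m/s.
4–10 s: v starts -1 m/s; Δx = -1·6 + ½·9·6² = 156 m; v ends 53 m/s.
10–12 s: v starts 53 m/s; Δx = 53·2 + ½·-11·2² = 84 m; v ends 31 m/s.
12–13 s: v starts 31 m/s; Δx = 31·1 + ½·-12·1² = 25 m; v ends 19 m/s.
x(13) = -1 + Σ Δx = 276 m.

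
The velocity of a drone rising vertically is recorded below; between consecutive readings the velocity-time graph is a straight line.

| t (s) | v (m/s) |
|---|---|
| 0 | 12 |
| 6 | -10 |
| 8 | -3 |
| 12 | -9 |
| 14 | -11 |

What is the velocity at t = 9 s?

-4.5 m/s

On 8–12 s the graph is linear from -3 to -9 m/s: v(9) = -3 + (-9 − -3)·(9 − 8)/(12 − 8) = -4.5 m/s.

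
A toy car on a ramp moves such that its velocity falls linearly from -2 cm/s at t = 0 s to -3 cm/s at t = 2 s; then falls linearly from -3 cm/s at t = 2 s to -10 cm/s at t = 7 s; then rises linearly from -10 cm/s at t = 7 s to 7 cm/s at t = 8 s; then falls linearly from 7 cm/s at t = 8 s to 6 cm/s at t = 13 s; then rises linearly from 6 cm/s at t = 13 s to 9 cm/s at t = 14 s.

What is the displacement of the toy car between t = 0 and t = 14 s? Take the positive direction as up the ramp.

1 cm

Net displacement equals the area under the velocity-time graph (areas below the axis count negative).
0–2 s: ½(-2 + -3)(2) = -5 cm
2–7 s: ½(-3 + -10)(5) = -32.5 cm
7–8 s: ½(-10 + 7)(1) = -1.5 cm
8–13 s: ½(7 + 6)(5) = 32.5 cm
13–14 s: ½(6 + 9)(1) = 7.5 cm
Net displacement = 1 cm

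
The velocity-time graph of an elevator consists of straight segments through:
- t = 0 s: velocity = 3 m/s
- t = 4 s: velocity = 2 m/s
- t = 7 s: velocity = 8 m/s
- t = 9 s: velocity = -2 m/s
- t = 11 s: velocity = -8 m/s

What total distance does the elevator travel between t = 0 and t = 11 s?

Total distance travelled is ∫|v| dt — sum the magnitudes of each area piece.
0–4 s: |½(3 + 2)(4)| = 10 m
4–7 s: |½(2 + 8)(3)| = 15 m
7–9 s: v = 0 at t = 8.6 s; triangle areas 6.4 + 0.4 = 6.8 m
9–11 s: |½(-2 + -8)(2)| = 10 m
Total distance = 41.8 m

41.8 m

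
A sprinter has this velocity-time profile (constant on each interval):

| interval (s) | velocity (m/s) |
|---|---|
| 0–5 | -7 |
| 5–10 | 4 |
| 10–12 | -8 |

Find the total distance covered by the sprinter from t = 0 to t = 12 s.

71 m

Distance (not displacement) is the total path length: add the absolute areas under v-t.
0–5 s: |-7| × 5 = 35 m
5–10 s: |4| × 5 = 20 m
10–12 s: |-8| × 2 = 16 m
Total distance = 71 m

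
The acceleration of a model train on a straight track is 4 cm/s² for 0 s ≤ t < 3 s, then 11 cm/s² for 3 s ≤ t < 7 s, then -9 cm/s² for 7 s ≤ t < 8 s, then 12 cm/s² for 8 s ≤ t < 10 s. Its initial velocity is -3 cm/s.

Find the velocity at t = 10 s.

Δv equals the area under the a-t graph; then v = v₀ + Δv.
0–3 s: 4 × 3 = 12 cm/s
3–7 s: 11 × 4 = 44 cm/s
7–8 s: -9 × 1 = -9 cm/s
8–10 s: 12 × 2 = 24 cm/s
Δv = 71 cm/s, so v(10) = -3 + (71) = 68 cm/s.

68 cm/s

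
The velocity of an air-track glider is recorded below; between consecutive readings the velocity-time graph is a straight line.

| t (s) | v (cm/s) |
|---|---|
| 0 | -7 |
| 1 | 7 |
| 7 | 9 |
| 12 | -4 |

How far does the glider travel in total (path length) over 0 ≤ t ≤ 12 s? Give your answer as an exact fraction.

Distance (not displacement) is the total path length: add the absolute areas under v-t.
0–1 s: v = 0 at t = 0.5 s; triangle areas 1.75 + 1.75 = 3.5 cm
1–7 s: |½(7 + 9)(6)| = 48 cm
7–12 s: v = 0 at t = 136/13 s; triangle areas 405/26 + 40/13 = 485/26 cm
Total distance = 912/13 cm

912/13 cm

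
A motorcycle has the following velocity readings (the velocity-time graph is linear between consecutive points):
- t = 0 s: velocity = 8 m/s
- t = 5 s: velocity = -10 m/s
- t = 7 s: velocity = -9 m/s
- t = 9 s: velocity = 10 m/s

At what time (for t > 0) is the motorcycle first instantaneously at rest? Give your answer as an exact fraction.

v changes sign on 0–5 s (from 8 to -10); the graph is linear there, so v = 0 at t = 0 + (-8)·(5 − 0)/(-10 − 8) = 20/9 s.

t = 20/9 s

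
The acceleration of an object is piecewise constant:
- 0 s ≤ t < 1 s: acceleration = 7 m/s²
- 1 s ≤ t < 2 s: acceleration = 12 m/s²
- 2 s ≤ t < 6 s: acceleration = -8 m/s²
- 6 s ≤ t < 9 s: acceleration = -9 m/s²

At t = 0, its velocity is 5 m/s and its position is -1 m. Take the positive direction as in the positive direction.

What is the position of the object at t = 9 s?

On each constant-a segment, Δv = aΔt and Δx = v₀Δt + ½aΔt²; chain segment to segment.
0–1 s: v starts 5 m/s; Δx = 5·1 + ½·7·1² = 8.5 m; v ends 12 m/s.
1–2 s: v starts 12 m/s; Δx = 12·1 + ½·12·1² = 18 m; v ends 24 m/s.
2–6 s: v starts 24 m/s; Δx = 24·4 + ½·-8·4² = 32 m; v ends -8 m/s.
6–9 s: v starts -8 m/s; Δx = -8·3 + ½·-9·3² = -64.5 m; v ends -35 m/s.
x(9) = -1 + Σ Δx = -7 m.

-7 m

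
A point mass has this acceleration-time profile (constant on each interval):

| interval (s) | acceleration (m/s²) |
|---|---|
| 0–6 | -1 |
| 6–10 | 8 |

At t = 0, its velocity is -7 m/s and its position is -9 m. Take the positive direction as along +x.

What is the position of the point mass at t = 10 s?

-57 m

On each constant-a segment, Δv = aΔt and Δx = v₀Δt + ½aΔt²; chain segment to segment.
0–6 s: v starts -7 m/s; Δx = -7·6 + ½·-1·6² = -60 m; v ends -13 m/s.
6–10 s: v starts -13 m/s; Δx = -13·4 + ½·8·4² = 12 m; v ends 19 m/s.
x(10) = -9 + Σ Δx = -57 m.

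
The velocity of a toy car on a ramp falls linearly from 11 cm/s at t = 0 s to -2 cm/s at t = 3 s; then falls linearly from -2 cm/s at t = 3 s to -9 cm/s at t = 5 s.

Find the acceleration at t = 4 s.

-3.5 cm/s²

Acceleration is the slope of the v-t graph on 3–5 s: (-9 − -2)/(5 − 3) = -3.5 cm/s².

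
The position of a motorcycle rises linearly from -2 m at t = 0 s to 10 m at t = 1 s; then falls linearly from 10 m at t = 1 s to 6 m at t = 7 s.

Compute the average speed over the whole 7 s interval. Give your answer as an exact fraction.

Average speed = (total path length)/(elapsed time); on a piecewise-linear x-t graph the path length is Σ|Δx|.
0–1 s: |Δx| = |10 − -2| = 12 m
1–7 s: |Δx| = |6 − 10| = 4 m
Total path = 16 m; average speed = 16/7 = 16/7 m/s.

16/7 m/s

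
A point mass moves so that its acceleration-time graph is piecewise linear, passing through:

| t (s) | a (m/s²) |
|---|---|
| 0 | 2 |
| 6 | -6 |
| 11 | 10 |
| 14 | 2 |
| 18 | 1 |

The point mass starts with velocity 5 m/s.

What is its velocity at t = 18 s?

Δv equals the area under the a-t graph; then v = v₀ + Δv.
0–6 s: ½(2 + -6)(6) = -12 m/s
6–11 s: ½(-6 + 10)(5) = 10 m/s
11–14 s: ½(10 + 2)(3) = 18 m/s
14–18 s: ½(2 + 1)(4) = 6 m/s
Δv = 22 m/s, so v(18) = 5 + (22) = 27 m/s.

27 m/s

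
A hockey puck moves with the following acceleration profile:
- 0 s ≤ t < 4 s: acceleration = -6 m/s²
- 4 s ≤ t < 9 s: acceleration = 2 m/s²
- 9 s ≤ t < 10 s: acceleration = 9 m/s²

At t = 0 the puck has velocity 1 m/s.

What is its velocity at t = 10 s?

Δv equals the area under the a-t graph; then v = v₀ + Δv.
0–4 s: -6 × 4 = -24 m/s
4–9 s: 2 × 5 = 10 m/s
9–10 s: 9 × 1 = 9 m/s
Δv = -5 m/s, so v(10) = 1 + (-5) = -4 m/s.

-4 m/s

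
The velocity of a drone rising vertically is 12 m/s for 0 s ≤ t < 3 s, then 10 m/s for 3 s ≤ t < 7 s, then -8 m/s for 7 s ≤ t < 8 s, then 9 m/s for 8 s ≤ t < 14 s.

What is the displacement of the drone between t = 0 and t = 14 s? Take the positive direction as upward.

122 m

Net displacement equals the area under the velocity-time graph (areas below the axis count negative).
0–3 s: 12 × 3 = 36 m
3–7 s: 10 × 4 = 40 m
7–8 s: -8 × 1 = -8 m
8–14 s: 9 × 6 = 54 m
Net displacement = 122 m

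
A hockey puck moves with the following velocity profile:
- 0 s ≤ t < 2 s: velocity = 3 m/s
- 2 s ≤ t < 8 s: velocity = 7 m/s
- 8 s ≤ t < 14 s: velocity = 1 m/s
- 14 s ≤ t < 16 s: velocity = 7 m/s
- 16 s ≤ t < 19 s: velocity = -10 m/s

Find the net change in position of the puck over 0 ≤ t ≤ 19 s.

Net displacement equals the area under the velocity-time graph (areas below the axis count negative).
0–2 s: 3 × 2 = 6 m
2–8 s: 7 × 6 = 42 m
8–14 s: 1 × 6 = 6 m
14–16 s: 7 × 2 = 14 m
16–19 s: -10 × 3 = -30 m
Net displacement = 38 m

38 m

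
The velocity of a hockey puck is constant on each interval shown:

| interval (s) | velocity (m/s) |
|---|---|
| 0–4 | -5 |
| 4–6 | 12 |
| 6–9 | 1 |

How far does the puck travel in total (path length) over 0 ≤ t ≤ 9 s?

Total distance travelled is ∫|v| dt — sum the magnitudes of each area piece.
0–4 s: |-5| × 4 = 20 m
4–6 s: |12| × 2 = 24 m
6–9 s: |1| × 3 = 3 m
Total distance = 47 m

47 m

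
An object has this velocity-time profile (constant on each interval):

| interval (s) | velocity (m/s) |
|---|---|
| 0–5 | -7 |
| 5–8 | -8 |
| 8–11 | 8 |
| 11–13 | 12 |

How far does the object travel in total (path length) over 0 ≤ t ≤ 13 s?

107 m

Total distance travelled is ∫|v| dt — sum the magnitudes of each area piece.
0–5 s: |-7| × 5 = 35 m
5–8 s: |-8| × 3 = 24 m
8–11 s: |8| × 3 = 24 m
11–13 s: |12| × 2 = 24 m
Total distance = 107 m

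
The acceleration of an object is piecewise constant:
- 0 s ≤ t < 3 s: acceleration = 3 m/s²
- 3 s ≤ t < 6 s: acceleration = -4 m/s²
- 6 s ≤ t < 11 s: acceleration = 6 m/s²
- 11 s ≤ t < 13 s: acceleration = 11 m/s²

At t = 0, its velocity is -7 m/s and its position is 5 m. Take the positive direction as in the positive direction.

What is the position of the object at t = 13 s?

On each constant-a segment, Δv = aΔt and Δx = v₀Δt + ½aΔt²; chain segment to segment.
0–3 s: v starts -7 m/s; Δx = -7·3 + ½·3·3² = -7.5 m; v ends 2 m/s.
3–6 s: v starts 2 m/s; Δx = 2·3 + ½·-4·3² = -12 m; v ends -10 m/s.
6–11 s: v starts -10 m/s; Δx = -10·5 + ½·6·5² = 25 m; v ends 20 m/s.
11–13 s: v starts 20 m/s; Δx = 20·2 + ½·11·2² = 62 m; v ends 42 m/s.
x(13) = 5 + Σ Δx = 72.5 m.

72.5 m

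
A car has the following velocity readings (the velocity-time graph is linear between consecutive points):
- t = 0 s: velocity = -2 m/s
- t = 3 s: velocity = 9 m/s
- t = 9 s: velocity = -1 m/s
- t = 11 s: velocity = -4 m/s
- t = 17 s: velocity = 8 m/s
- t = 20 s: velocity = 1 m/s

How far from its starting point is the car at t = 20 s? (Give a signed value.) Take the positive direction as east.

Displacement is the signed area under the v-t curve.
0–3 s: ½(-2 + 9)(3) = 10.5 m
3–9 s: ½(9 + -1)(6) = 24 m
9–11 s: ½(-1 + -4)(2) = -5 m
11–17 s: ½(-4 + 8)(6) = 12 m
17–20 s: ½(8 + 1)(3) = 13.5 m
Net displacement = 55 m

55 m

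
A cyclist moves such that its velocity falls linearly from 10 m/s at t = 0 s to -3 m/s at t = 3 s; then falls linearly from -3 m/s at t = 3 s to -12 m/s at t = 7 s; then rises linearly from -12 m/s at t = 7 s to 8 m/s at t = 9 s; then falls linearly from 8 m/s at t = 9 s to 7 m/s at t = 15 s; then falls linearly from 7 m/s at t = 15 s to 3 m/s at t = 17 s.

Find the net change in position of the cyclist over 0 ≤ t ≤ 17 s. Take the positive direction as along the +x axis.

Displacement is the signed area under the v-t curve.
0–3 s: ½(10 + -3)(3) = 10.5 m
3–7 s: ½(-3 + -12)(4) = -30 m
7–9 s: ½(-12 + 8)(2) = -4 m
9–15 s: ½(8 + 7)(6) = 45 m
15–17 s: ½(7 + 3)(2) = 10 m
Net displacement = 31.5 m

31.5 m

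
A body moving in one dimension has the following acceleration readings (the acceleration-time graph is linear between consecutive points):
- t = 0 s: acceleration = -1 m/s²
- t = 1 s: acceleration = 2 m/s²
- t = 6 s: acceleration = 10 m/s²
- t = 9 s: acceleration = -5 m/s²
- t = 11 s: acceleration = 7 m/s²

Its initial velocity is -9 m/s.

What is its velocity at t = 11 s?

Δv equals the area under the a-t graph; then v = v₀ + Δv.
0–1 s: ½(-1 + 2)(1) = 0.5 m/s
1–6 s: ½(2 + 10)(5) = 30 m/s
6–9 s: ½(10 + -5)(3) = 7.5 m/s
9–11 s: ½(-5 + 7)(2) = 2 m/s
Δv = 40 m/s, so v(11) = -9 + (40) = 31 m/s.

31 m/s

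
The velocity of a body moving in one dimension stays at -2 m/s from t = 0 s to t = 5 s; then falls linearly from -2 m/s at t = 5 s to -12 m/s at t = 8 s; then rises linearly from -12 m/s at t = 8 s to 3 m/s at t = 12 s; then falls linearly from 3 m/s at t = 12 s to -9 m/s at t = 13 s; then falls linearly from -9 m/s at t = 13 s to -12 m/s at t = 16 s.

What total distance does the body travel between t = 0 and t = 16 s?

Distance (not displacement) is the total path length: add the absolute areas under v-t.
0–5 s: |-2| × 5 = 10 m
5–8 s: |½(-2 + -12)(3)| = 21 m
8–12 s: v = 0 at t = 11.2 s; triangle areas 19.2 + 1.2 = 20.4 m
12–13 s: v = 0 at t = 12.25 s; triangle areas 0.375 + 3.375 = 3.75 m
13–16 s: |½(-9 + -12)(3)| = 31.5 m
Total distance = 86.65 m

86.65 m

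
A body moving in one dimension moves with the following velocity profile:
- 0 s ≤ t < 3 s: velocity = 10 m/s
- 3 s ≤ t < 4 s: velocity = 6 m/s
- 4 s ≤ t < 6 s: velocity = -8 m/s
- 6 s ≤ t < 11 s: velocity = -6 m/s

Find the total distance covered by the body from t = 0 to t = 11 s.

Distance (not displacement) is the total path length: add the absolute areas under v-t.
0–3 s: |10| × 3 = 30 m
3–4 s: |6| × 1 = 6 m
4–6 s: |-8| × 2 = 16 m
6–11 s: |-6| × 5 = 30 m
Total distance = 82 m

82 m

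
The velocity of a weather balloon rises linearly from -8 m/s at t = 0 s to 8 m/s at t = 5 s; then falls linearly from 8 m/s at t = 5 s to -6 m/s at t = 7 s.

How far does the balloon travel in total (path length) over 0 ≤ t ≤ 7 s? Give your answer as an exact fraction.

Total distance travelled is ∫|v| dt — sum the magnitudes of each area piece.
0–5 s: v = 0 at t = 2.5 s; triangle areas 10 + 10 = 20 m
5–7 s: v = 0 at t = 43/7 s; triangle areas 32/7 + 18/7 = 50/7 m
Total distance = 190/7 m

190/7 m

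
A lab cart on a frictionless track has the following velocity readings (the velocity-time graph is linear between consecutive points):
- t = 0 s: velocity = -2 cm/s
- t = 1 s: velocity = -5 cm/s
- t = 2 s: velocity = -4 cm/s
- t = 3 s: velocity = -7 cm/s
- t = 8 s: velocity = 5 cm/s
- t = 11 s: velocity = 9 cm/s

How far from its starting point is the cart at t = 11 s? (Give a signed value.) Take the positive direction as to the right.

Net displacement equals the area under the velocity-time graph (areas below the axis count negative).
0–1 s: ½(-2 + -5)(1) = -3.5 cm
1–2 s: ½(-5 + -4)(1) = -4.5 cm
2–3 s: ½(-4 + -7)(1) = -5.5 cm
3–8 s: ½(-7 + 5)(5) = -5 cm
8–11 s: ½(5 + 9)(3) = 21 cm
Net displacement = 2.5 cm

2.5 cm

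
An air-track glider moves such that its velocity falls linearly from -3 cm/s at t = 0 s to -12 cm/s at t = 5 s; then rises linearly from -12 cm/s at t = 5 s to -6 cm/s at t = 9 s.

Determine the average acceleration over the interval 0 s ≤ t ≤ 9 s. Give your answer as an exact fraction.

-1/3 cm/s²

Average acceleration = Δv/Δt = (-6 − -3)/(9 − 0) = -1/3 cm/s².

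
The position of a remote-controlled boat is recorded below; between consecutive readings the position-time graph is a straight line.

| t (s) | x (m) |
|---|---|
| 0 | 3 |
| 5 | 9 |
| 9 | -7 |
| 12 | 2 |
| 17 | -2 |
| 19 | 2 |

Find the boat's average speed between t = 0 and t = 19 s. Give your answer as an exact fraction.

39/19 m/s

Average speed = (total path length)/(elapsed time); on a piecewise-linear x-t graph the path length is Σ|Δx|.
0–5 s: |Δx| = |9 − 3| = 6 m
5–9 s: |Δx| = |-7 − 9| = 16 m
9–12 s: |Δx| = |2 − -7| = 9 m
12–17 s: |Δx| = |-2 − 2| = 4 m
17–19 s: |Δx| = |2 − -2| = 4 m
Total path = 39 m; average speed = 39/19 = 39/19 m/s.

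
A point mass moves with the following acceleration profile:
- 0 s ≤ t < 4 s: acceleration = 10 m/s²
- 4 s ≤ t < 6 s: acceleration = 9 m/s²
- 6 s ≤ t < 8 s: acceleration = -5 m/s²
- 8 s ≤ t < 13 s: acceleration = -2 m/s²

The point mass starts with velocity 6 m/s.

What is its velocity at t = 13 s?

44 m/s

Δv equals the area under the a-t graph; then v = v₀ + Δv.
0–4 s: 10 × 4 = 40 m/s
4–6 s: 9 × 2 = 18 m/s
6–8 s: -5 × 2 = -10 m/s
8–13 s: -2 × 5 = -10 m/s
Δv = 38 m/s, so v(13) = 6 + (38) = 44 m/s.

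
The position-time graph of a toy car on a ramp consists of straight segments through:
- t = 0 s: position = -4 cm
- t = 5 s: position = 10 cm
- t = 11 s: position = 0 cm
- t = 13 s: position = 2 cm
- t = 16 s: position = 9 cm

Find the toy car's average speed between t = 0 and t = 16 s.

2.0625 cm/s

Average speed = (total path length)/(elapsed time); on a piecewise-linear x-t graph the path length is Σ|Δx|.
0–5 s: |Δx| = |10 − -4| = 14 cm
5–11 s: |Δx| = |0 − 10| = 10 cm
11–13 s: |Δx| = |2 − 0| = 2 cm
13–16 s: |Δx| = |9 − 2| = 7 cm
Total path = 33 cm; average speed = 33/16 = 2.0625 cm/s.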